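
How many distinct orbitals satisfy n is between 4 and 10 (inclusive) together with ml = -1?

Go shell by shell, enumerating (l, ml) with ml = -1:
n=4 → 3; n=5 → 4; n=6 → 5; n=7 → 6; n=8 → 7; n=9 → 8; n=10 → 9.
Total orbitals: 3 + 4 + 5 + 6 + 7 + 8 + 9 = 42.

42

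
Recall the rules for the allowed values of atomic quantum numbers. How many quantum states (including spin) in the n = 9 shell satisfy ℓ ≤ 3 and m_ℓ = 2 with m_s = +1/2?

For n = 9, ℓ ranges over 0 … 8.
The (ℓ, m_ℓ) pairs meeting ℓ ≤ 3 and m_ℓ = 2 give: ℓ=2 → 1; ℓ=3 → 1.
Orbitals: 1 + 1 = 2. With m_s fixed to a single value there is one state per orbital, giving 2 states.

2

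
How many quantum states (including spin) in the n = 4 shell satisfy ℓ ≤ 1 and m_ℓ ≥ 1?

With n = 4 the allowed ℓ are 0, 1, …, 3.
Per ℓ-value: ℓ=1 → 1.
Orbitals: 1. Each orbital carries two spin states, so 1 × 2 = 2 states.

2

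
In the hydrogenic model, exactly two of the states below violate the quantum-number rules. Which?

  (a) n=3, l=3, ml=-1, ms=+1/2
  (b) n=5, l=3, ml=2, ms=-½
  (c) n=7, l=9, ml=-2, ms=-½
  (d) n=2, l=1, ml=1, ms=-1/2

(a) and (c)

(a) has l = 3 ≥ n = 3, violating 0 ≤ l ≤ n−1.
(c) has l = 9 ≥ n = 7, violating 0 ≤ l ≤ n−1.
The remaining sets (b), (d) satisfy all four rules.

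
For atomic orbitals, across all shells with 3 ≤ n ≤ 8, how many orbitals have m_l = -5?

6

Count contributing orbitals for each principal shell:
n=6 → 1; n=7 → 2; n=8 → 3.
Total orbitals: 1 + 2 + 3 = 6.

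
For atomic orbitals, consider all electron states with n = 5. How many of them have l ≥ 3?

32

With n = 5 the allowed l are 0, 1, …, 4.
Per l-value: l=3 → 7; l=4 → 9.
Orbitals: 7 + 9 = 16. Each orbital carries two spin states, so 16 × 2 = 32 states.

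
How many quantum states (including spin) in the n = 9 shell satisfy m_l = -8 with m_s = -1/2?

Go through l = 0, …, 8 (the values permitted for n = 9).
The (l, m_l) pairs meeting m_l = -8 give: l=8 → 1.
Orbitals: 1. With m_s fixed to a single value there is one state per orbital, giving 1 state.

1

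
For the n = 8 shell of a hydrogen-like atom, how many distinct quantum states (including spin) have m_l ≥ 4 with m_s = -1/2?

Go through l = 0, …, 7 (the values permitted for n = 8).
Contributions: l=4 → 1; l=5 → 2; l=6 → 3; l=7 → 4.
Orbitals: 1 + 2 + 3 + 4 = 10. With m_s fixed to a single value there is one state per orbital, giving 10 states.

10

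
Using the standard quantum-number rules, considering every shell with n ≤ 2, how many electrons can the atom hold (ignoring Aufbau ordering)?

10

Total orbitals = 1² + 2² = 5. Doubling for spin gives 10 electrons.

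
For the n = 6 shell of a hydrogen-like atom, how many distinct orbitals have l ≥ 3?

Contributions: l=3 → 7; l=4 → 9; l=5 → 11.
Total orbitals: 7 + 9 + 11 = 27.

27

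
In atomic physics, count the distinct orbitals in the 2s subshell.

1

A subshell has 2l+1 orbitals; with l = 0, that's 1.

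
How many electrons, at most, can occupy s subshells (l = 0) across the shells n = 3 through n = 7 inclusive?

An s subshell (l = 0) exists for every n ≥ 1, so shells n = 3, 4, 5, 6, 7 each contribute one — 5 subshells.
Since each s subshell holds 2(2·0+1) = 2 electrons, the total is 5 × 2 = 10.

10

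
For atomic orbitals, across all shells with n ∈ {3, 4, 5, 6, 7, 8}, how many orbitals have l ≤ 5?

Per-shell orbital counts meeting the constraint:
n=3 → 9; n=4 → 16; n=5 → 25; n=6 → 36; n=7 → 36; n=8 → 36.
Total orbitals: 9 + 16 + 25 + 36 + 36 + 36 = 158.

158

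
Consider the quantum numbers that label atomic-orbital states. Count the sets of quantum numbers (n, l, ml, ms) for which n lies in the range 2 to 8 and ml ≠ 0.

336

Go shell by shell, enumerating (l, ml) with ml ≠ 0:
n=2 → 2; n=3 → 6; n=4 → 12; n=5 → 20; n=6 → 30; n=7 → 42; n=8 → 56.
Orbitals: 2 + 6 + 12 + 20 + 30 + 42 + 56 = 168. Including both spin states (ms = ±1/2) gives 2 × 168 = 336 states.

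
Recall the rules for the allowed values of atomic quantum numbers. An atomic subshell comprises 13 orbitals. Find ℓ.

ℓ = 6

2ℓ+1 = 13 gives ℓ = 6.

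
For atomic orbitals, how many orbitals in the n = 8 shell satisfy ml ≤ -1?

For n = 8, l ranges over 0 … 7.
Contributions: l=1 → 1; l=2 → 2; l=3 → 3; l=4 → 4; l=5 → 5; l=6 → 6; l=7 → 7.
Total orbitals: 1 + 2 + 3 + 4 + 5 + 6 + 7 = 28.

28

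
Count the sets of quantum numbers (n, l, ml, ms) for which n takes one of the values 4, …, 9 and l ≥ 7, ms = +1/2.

Per-shell orbital counts meeting the constraint:
n=8 → 15; n=9 → 32.
Orbitals: 15 + 32 = 47. With ms fixed to +1/2 there is one state per orbital, so 47 states.

47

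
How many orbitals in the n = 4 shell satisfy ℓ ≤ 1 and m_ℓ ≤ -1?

Per ℓ-value: ℓ=1 → 1.
Total orbitals: 1.

1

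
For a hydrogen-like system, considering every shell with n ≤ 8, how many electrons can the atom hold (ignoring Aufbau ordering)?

Total orbitals = 1² + 2² + 3² + 4² + 5² + 6² + 7² + 8² = 204. Doubling for spin gives 408 electrons.

408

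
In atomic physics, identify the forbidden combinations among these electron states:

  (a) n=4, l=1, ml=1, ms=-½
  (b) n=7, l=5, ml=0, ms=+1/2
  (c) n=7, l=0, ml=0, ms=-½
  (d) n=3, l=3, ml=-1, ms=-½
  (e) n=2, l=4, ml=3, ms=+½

(d) has l = 3 ≥ n = 3, violating 0 ≤ l ≤ n−1.
(e) has l = 4 ≥ n = 2, violating 0 ≤ l ≤ n−1.
The remaining sets (a), (b), (c) satisfy all four rules.

(d) and (e)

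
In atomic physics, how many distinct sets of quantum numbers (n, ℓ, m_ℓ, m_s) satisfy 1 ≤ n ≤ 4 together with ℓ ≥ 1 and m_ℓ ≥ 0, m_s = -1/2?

Count contributing orbitals for each principal shell:
n=2 → 2; n=3 → 5; n=4 → 9.
Orbitals: 2 + 5 + 9 = 16. With m_s fixed to -1/2 there is one state per orbital, so 16 states.

16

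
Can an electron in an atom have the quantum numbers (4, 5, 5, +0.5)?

Not allowed

The orbital quantum number must satisfy 0 ≤ l ≤ n−1. With n = 4 the allowed l values are 0, 1, 2, 3, so l = 5 is out of range.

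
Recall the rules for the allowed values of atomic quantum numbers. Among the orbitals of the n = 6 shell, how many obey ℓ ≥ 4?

With n = 6 the allowed ℓ are 0, 1, …, 5.
Per ℓ-value: ℓ=4 → 9; ℓ=5 → 11.
Total orbitals: 9 + 11 = 20.

20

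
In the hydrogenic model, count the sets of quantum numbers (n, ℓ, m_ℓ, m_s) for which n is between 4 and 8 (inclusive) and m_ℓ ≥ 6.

For each n in the range, tally the orbitals obeying m_ℓ ≥ 6:
n=7 → 1; n=8 → 3.
Orbitals: 1 + 3 = 4. Including both spin states (m_s = ±1/2) gives 2 × 4 = 8 states.

8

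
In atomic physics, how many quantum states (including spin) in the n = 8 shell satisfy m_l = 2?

Go through l = 0, …, 7 (the values permitted for n = 8).
Per l-value: l=2 → 1; l=3 → 1; l=4 → 1; l=5 → 1; l=6 → 1; l=7 → 1.
Orbitals: 1 + 1 + 1 + 1 + 1 + 1 = 6. Each orbital carries two spin states, so 6 × 2 = 12 states.

12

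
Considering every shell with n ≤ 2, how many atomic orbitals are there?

Total orbitals = 1² + 2² = 5.

5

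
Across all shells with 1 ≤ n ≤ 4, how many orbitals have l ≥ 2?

17

Count contributing orbitals for each principal shell:
n=3 → 5; n=4 → 12.
Total orbitals: 5 + 12 = 17.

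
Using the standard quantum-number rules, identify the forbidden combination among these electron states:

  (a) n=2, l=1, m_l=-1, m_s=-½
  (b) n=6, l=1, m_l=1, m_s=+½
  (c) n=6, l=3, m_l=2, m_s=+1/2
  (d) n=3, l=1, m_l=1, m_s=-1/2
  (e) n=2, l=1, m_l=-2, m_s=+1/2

(e)

(e) has |m_l| = 2 > l = 1, violating −l ≤ m_l ≤ l.
The remaining sets (a), (b), (c), (d) satisfy all four rules.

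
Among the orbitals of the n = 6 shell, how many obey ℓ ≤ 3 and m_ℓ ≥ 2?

3

With n = 6 the allowed ℓ are 0, 1, …, 5.
Orbitals with ℓ ≤ 3 and m_ℓ ≥ 2, by ℓ: ℓ=2 → 1; ℓ=3 → 2.
Total orbitals: 1 + 2 = 3.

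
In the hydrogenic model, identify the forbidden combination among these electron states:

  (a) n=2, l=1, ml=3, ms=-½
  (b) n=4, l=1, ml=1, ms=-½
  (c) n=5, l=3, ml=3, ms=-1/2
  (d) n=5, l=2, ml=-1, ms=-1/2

(a) has |ml| = 3 > l = 1, violating −l ≤ ml ≤ l.
The remaining sets (b), (c), (d) satisfy all four rules.

(a)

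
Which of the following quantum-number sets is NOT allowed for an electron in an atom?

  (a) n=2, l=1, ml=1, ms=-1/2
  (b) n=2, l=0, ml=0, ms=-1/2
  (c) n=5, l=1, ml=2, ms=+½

(c) has |ml| = 2 > l = 1, violating −l ≤ ml ≤ l.
The remaining sets (a), (b) satisfy all four rules.

(c)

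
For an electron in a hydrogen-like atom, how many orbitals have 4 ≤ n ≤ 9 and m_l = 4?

15

Treat each shell separately and count matching orbitals:
n=5 → 1; n=6 → 2; n=7 → 3; n=8 → 4; n=9 → 5.
Total orbitals: 1 + 2 + 3 + 4 + 5 = 15.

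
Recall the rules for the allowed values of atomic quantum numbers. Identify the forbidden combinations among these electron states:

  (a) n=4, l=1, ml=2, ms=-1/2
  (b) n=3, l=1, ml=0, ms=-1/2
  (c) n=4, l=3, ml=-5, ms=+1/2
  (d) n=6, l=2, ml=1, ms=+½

(a) and (c)

(a) has |ml| = 2 > l = 1, violating −l ≤ ml ≤ l.
(c) has |ml| = 5 > l = 3, violating −l ≤ ml ≤ l.
The remaining sets (b), (d) satisfy all four rules.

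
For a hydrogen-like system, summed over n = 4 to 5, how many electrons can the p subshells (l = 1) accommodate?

12

A p subshell (l = 1) exists for every n ≥ 2, so shells n = 4, 5 each contribute one — 2 subshells.
Since each p subshell holds 2(2·1+1) = 6 electrons, the total is 2 × 6 = 12.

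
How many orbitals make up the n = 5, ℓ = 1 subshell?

3

A subshell has 2ℓ+1 orbitals; with ℓ = 1, that's 3.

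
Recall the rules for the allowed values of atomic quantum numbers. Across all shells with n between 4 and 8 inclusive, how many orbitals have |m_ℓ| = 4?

Go shell by shell, enumerating (ℓ, m_ℓ) with |m_ℓ| = 4:
n=5 → 2; n=6 → 4; n=7 → 6; n=8 → 8.
Total orbitals: 2 + 4 + 6 + 8 = 20.

20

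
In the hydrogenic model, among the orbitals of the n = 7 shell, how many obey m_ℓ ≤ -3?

Go through ℓ = 0, …, 6 (the values permitted for n = 7).
Contributions: ℓ=3 → 1; ℓ=4 → 2; ℓ=5 → 3; ℓ=6 → 4.
Total orbitals: 1 + 2 + 3 + 4 = 10.

10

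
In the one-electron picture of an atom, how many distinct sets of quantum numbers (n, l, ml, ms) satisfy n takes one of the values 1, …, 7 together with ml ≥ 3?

Treat each shell separately and count matching orbitals:
n=4 → 1; n=5 → 3; n=6 → 6; n=7 → 10.
Orbitals: 1 + 3 + 6 + 10 = 20. Including both spin states (ms = ±1/2) gives 2 × 20 = 40 states.

40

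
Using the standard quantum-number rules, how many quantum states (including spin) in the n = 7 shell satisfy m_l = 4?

Per l-value: l=4 → 1; l=5 → 1; l=6 → 1.
Orbitals: 1 + 1 + 1 = 3. Each orbital carries two spin states, so 3 × 2 = 6 states.

6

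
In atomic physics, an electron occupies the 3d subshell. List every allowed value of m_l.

-2, -1, 0, 1, 2

The 3d subshell has l = 2, and m_l takes every integer from −l to +l. With l = 2 that gives the 5 values -2, -1, 0, 1, 2.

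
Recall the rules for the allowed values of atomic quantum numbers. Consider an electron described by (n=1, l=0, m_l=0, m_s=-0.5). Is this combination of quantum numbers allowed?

n = 1 is a positive integer. l = 0 satisfies 0 ≤ l ≤ n−1 = 0. m_l = 0 lies in the range −l … +l (here 0). m_s = -1/2 is one of ±1/2.
All four constraints are satisfied.

Allowed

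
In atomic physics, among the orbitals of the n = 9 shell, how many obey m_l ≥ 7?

3

The (l, m_l) pairs meeting m_l ≥ 7 give: l=7 → 1; l=8 → 2.
Total orbitals: 1 + 2 = 3.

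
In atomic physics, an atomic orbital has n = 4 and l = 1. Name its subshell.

4p

l = 1 corresponds to the letter 'p', so the subshell is 4p.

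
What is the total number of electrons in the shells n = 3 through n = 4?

50

Shell n has n² orbitals: 3²=9 + 4²=16 = 25 orbitals.
Two spin states per orbital: 2 × 25 = 50 electrons.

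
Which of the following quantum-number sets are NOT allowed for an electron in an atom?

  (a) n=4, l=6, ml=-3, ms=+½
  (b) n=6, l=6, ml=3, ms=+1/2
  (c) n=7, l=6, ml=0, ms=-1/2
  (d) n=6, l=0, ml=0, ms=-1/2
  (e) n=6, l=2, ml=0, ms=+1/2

(a) and (b)

(a) has l = 6 ≥ n = 4, violating 0 ≤ l ≤ n−1.
(b) has l = 6 ≥ n = 6, violating 0 ≤ l ≤ n−1.
The remaining sets (c), (d), (e) satisfy all four rules.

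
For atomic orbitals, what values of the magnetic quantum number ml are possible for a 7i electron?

The 7i subshell has l = 6, and ml takes every integer from −l to +l. With l = 6 that gives the 13 values -6, -5, -4, -3, -2, -1, 0, 1, 2, 3, 4, 5, 6.

-6, -5, -4, -3, -2, -1, 0, 1, 2, 3, 4, 5, 6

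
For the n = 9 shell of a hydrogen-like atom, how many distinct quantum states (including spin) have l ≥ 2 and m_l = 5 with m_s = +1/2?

4

For n = 9, l ranges over 0 … 8.
The (l, m_l) pairs meeting l ≥ 2 and m_l = 5 give: l=5 → 1; l=6 → 1; l=7 → 1; l=8 → 1.
Orbitals: 1 + 1 + 1 + 1 = 4. With m_s fixed to a single value there is one state per orbital, giving 4 states.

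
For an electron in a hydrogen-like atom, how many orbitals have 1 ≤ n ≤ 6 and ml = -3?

Treat each shell separately and count matching orbitals:
n=4 → 1; n=5 → 2; n=6 → 3.
Total orbitals: 1 + 2 + 3 = 6.

6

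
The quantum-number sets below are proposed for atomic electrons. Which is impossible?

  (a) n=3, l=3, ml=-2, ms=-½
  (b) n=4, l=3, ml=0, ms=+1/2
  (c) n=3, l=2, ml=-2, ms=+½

(a) has l = 3 ≥ n = 3, violating 0 ≤ l ≤ n−1.
The remaining sets (b), (c) satisfy all four rules.

(a)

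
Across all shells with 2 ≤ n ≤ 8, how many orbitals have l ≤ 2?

58

For each n in the range, tally the orbitals obeying l ≤ 2:
n=2 → 4; n=3 → 9; n=4 → 9; n=5 → 9; n=6 → 9; n=7 → 9; n=8 → 9.
Total orbitals: 4 + 9 + 9 + 9 + 9 + 9 + 9 = 58.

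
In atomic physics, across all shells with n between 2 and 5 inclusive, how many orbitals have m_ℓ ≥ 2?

10

Treat each shell separately and count matching orbitals:
n=3 → 1; n=4 → 3; n=5 → 6.
Total orbitals: 1 + 3 + 6 = 10.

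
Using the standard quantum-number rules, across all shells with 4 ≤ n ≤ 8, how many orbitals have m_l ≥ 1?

Count contributing orbitals for each principal shell:
n=4 → 6; n=5 → 10; n=6 → 15; n=7 → 21; n=8 → 28.
Total orbitals: 6 + 10 + 15 + 21 + 28 = 80.

80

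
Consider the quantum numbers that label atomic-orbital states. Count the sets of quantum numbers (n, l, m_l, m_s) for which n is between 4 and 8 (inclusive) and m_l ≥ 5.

20

Per-shell orbital counts meeting the constraint:
n=6 → 1; n=7 → 3; n=8 → 6.
Orbitals: 1 + 3 + 6 = 10. Including both spin states (m_s = ±1/2) gives 2 × 10 = 20 states.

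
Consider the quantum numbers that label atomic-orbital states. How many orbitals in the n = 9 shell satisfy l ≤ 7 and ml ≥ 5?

Orbitals with l ≤ 7 and ml ≥ 5, by l: l=5 → 1; l=6 → 2; l=7 → 3.
Total orbitals: 1 + 2 + 3 = 6.

6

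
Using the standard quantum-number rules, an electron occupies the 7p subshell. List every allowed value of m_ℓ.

-1, 0, 1

The 7p subshell has ℓ = 1, and m_ℓ takes every integer from −ℓ to +ℓ. With ℓ = 1 that gives the 3 values -1, 0, 1.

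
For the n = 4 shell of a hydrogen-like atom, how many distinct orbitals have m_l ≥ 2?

3

Go through l = 0, …, 3 (the values permitted for n = 4).
Contributions: l=2 → 1; l=3 → 2.
Total orbitals: 1 + 2 = 3.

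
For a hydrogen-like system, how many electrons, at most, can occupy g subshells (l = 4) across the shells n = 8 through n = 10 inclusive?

A g subshell (l = 4) exists for every n ≥ 5, so shells n = 8, 9, 10 each contribute one — 3 subshells.
Since each g subshell holds 2(2·4+1) = 18 electrons, the total is 3 × 18 = 54.

54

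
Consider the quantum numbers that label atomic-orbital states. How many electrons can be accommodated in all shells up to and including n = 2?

Total orbitals = 1² + 2² = 5. Doubling for spin gives 10 electrons.

10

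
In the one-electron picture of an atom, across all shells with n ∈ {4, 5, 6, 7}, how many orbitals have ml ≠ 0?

Count contributing orbitals for each principal shell:
n=4 → 12; n=5 → 20; n=6 → 30; n=7 → 42.
Total orbitals: 12 + 20 + 30 + 42 = 104.

104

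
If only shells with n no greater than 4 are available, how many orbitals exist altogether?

Total orbitals = 1² + 2² + 3² + 4² = 30.

30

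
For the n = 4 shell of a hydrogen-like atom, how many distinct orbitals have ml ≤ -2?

Contributions: l=2 → 1; l=3 → 2.
Total orbitals: 1 + 2 = 3.

3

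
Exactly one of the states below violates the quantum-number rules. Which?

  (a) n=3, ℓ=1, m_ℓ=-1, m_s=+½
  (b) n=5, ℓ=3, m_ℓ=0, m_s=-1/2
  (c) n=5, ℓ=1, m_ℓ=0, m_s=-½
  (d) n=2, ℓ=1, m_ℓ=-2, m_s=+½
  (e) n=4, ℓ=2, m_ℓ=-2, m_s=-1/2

(d)

(d) has |m_ℓ| = 2 > ℓ = 1, violating −ℓ ≤ m_ℓ ≤ ℓ.
The remaining sets (a), (b), (c), (e) satisfy all four rules.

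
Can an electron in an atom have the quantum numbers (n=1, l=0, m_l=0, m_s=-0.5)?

n = 1 is a positive integer. l = 0 satisfies 0 ≤ l ≤ n−1 = 0. m_l = 0 lies in the range −l … +l (here 0). m_s = -1/2 is one of ±1/2.
All four constraints are satisfied.

Allowed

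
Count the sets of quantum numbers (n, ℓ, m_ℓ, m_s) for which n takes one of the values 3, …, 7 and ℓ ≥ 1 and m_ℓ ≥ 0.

150

Treat each shell separately and count matching orbitals:
n=3 → 5; n=4 → 9; n=5 → 14; n=6 → 20; n=7 → 27.
Orbitals: 5 + 9 + 14 + 20 + 27 = 75. Including both spin states (m_s = ±1/2) gives 2 × 75 = 150 states.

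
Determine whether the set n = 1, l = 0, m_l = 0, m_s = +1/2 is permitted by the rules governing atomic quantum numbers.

Yes

n = 1 is a positive integer. l = 0 satisfies 0 ≤ l ≤ n−1 = 0. m_l = 0 lies in the range −l … +l (here 0). m_s = +1/2 is one of ±1/2.
All four constraints are satisfied.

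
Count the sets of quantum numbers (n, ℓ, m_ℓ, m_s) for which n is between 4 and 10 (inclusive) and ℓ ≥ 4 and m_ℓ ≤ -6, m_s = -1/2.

Per-shell orbital counts meeting the constraint:
n=7 → 1; n=8 → 3; n=9 → 6; n=10 → 10.
Orbitals: 1 + 3 + 6 + 10 = 20. With m_s fixed to -1/2 there is one state per orbital, so 20 states.

20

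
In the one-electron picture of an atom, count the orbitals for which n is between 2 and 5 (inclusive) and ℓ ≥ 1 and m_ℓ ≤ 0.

Per-shell orbital counts meeting the constraint:
n=2 → 2; n=3 → 5; n=4 → 9; n=5 → 14.
Total orbitals: 2 + 5 + 9 + 14 = 30.

30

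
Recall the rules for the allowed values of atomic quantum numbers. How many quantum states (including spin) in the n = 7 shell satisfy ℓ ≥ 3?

80

The n = 7 shell has ℓ = 0 through 6; check each.
The (ℓ, m_ℓ) pairs meeting ℓ ≥ 3 give: ℓ=3 → 7; ℓ=4 → 9; ℓ=5 → 11; ℓ=6 → 13.
Orbitals: 7 + 9 + 11 + 13 = 40. Each orbital carries two spin states, so 40 × 2 = 80 states.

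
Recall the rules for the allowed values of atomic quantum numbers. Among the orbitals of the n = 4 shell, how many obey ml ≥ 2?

3

With n = 4 the allowed l are 0, 1, …, 3.
Per l-value: l=2 → 1; l=3 → 2.
Total orbitals: 1 + 2 = 3.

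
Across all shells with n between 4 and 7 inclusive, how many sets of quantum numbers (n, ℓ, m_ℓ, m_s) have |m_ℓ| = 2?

56

Count contributing orbitals for each principal shell:
n=4 → 4; n=5 → 6; n=6 → 8; n=7 → 10.
Orbitals: 4 + 6 + 8 + 10 = 28. Including both spin states (m_s = ±1/2) gives 2 × 28 = 56 states.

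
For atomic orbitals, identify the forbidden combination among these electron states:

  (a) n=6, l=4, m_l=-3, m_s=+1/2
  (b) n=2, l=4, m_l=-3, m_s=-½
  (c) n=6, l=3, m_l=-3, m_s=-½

(b) has l = 4 ≥ n = 2, violating 0 ≤ l ≤ n−1.
The remaining sets (a), (c) satisfy all four rules.

(b)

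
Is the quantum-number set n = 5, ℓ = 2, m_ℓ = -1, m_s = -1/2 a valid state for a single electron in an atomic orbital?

n = 5 is a positive integer. ℓ = 2 satisfies 0 ≤ ℓ ≤ n−1 = 4. m_ℓ = -1 lies in the range −ℓ … +ℓ (here −2 … 2). m_s = -1/2 is one of ±1/2.
All four constraints are satisfied.

Valid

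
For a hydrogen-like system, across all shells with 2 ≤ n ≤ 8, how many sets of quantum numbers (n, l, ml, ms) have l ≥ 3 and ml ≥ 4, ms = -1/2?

20

Count contributing orbitals for each principal shell:
n=5 → 1; n=6 → 3; n=7 → 6; n=8 → 10.
Orbitals: 1 + 3 + 6 + 10 = 20. With ms fixed to -1/2 there is one state per orbital, so 20 states.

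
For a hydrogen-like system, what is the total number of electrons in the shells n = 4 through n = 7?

252

Shell n has n² orbitals: 4²=16 + 5²=25 + 6²=36 + 7²=49 = 126 orbitals.
Two spin states per orbital: 2 × 126 = 252 electrons.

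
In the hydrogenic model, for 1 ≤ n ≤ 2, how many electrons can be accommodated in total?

Total orbitals = 1² + 2² = 5. Doubling for spin gives 10 electrons.

10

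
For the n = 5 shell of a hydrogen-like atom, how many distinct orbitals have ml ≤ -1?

10

Contributions: l=1 → 1; l=2 → 2; l=3 → 3; l=4 → 4.
Total orbitals: 1 + 2 + 3 + 4 = 10.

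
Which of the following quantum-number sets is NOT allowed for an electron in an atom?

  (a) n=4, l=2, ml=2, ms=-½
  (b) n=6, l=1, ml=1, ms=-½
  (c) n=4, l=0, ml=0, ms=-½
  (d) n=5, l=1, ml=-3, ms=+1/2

(d)

(d) has |ml| = 3 > l = 1, violating −l ≤ ml ≤ l.
The remaining sets (a), (b), (c) satisfy all four rules.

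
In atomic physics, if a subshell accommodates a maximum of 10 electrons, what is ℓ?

ℓ = 2

2(2ℓ+1) = 10 ⇒ 2ℓ+1 = 5 ⇒ ℓ = 2.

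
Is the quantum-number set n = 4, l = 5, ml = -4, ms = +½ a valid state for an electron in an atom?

No

The orbital quantum number must satisfy 0 ≤ l ≤ n−1. With n = 4 the allowed l values are 0, 1, 2, 3, so l = 5 is out of range.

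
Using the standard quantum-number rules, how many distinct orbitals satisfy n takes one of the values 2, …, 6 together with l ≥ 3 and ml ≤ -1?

22

Go shell by shell, enumerating (l, ml) with l ≥ 3 and ml ≤ -1:
n=4 → 3; n=5 → 7; n=6 → 12.
Total orbitals: 3 + 7 + 12 = 22.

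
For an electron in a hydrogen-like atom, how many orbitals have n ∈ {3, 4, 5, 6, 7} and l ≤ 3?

73

Count contributing orbitals for each principal shell:
n=3 → 9; n=4 → 16; n=5 → 16; n=6 → 16; n=7 → 16.
Total orbitals: 9 + 16 + 16 + 16 + 16 = 73.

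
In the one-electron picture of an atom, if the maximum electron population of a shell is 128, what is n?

n = 8

2n² = 128 ⇒ n² = 64 ⇒ n = 8.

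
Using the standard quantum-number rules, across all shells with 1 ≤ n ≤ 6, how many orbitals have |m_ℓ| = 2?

20

Work shell by shell — for each n, count the (ℓ, m_ℓ) pairs that satisfy |m_ℓ| = 2:
n=3 → 2; n=4 → 4; n=5 → 6; n=6 → 8.
Total orbitals: 2 + 4 + 6 + 8 = 20.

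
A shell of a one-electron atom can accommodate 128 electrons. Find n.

n = 8

2n² = 128 ⇒ n² = 64 ⇒ n = 8.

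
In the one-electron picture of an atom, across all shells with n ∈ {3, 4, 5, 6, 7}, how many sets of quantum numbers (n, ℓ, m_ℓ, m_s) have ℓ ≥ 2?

230

Treat each shell separately and count matching orbitals:
n=3 → 5; n=4 → 12; n=5 → 21; n=6 → 32; n=7 → 45.
Orbitals: 5 + 12 + 21 + 32 + 45 = 115. Including both spin states (m_s = ±1/2) gives 2 × 115 = 230 states.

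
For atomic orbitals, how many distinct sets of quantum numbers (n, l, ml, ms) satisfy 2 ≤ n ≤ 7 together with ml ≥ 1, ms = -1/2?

Work shell by shell — for each n, count the (l, ml) pairs that satisfy ml ≥ 1:
n=2 → 1; n=3 → 3; n=4 → 6; n=5 → 10; n=6 → 15; n=7 → 21.
Orbitals: 1 + 3 + 6 + 10 + 15 + 21 = 56. With ms fixed to -1/2 there is one state per orbital, so 56 states.

56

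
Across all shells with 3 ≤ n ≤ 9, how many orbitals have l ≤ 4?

Work shell by shell — for each n, count the (l, ml) pairs that satisfy l ≤ 4:
n=3 → 9; n=4 → 16; n=5 → 25; n=6 → 25; n=7 → 25; n=8 → 25; n=9 → 25.
Total orbitals: 9 + 16 + 25 + 25 + 25 + 25 + 25 = 150.

150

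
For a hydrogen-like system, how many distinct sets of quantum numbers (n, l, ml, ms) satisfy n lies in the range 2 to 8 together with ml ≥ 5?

20

Go shell by shell, enumerating (l, ml) with ml ≥ 5:
n=6 → 1; n=7 → 3; n=8 → 6.
Orbitals: 1 + 3 + 6 = 10. Including both spin states (ms = ±1/2) gives 2 × 10 = 20 states.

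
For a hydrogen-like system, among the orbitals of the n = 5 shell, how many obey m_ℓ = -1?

The n = 5 shell has ℓ = 0 through 4; check each.
Per ℓ-value: ℓ=1 → 1; ℓ=2 → 1; ℓ=3 → 1; ℓ=4 → 1.
Total orbitals: 1 + 1 + 1 + 1 = 4.

4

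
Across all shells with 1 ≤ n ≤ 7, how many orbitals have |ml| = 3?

Treat each shell separately and count matching orbitals:
n=4 → 2; n=5 → 4; n=6 → 6; n=7 → 8.
Total orbitals: 2 + 4 + 6 + 8 = 20.

20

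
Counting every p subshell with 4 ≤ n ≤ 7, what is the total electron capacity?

24

A p subshell (l = 1) exists for every n ≥ 2, so shells n = 4, 5, 6, 7 each contribute one — 4 subshells.
Since each p subshell holds 2(2·1+1) = 6 electrons, the total is 4 × 6 = 24.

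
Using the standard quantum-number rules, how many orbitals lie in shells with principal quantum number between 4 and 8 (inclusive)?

Shell n has n² orbitals: 4²=16 + 5²=25 + 6²=36 + 7²=49 + 8²=64 = 190 orbitals.

190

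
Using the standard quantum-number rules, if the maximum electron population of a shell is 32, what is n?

n = 4

2n² = 32 ⇒ n² = 16 ⇒ n = 4.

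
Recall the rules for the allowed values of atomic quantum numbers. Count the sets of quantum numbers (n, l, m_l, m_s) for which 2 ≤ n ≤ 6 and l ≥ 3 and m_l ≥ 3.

20

Per-shell orbital counts meeting the constraint:
n=4 → 1; n=5 → 3; n=6 → 6.
Orbitals: 1 + 3 + 6 = 10. Including both spin states (m_s = ±1/2) gives 2 × 10 = 20 states.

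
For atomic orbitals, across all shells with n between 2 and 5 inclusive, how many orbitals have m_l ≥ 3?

For each n in the range, tally the orbitals obeying m_l ≥ 3:
n=4 → 1; n=5 → 3.
Total orbitals: 1 + 3 = 4.

4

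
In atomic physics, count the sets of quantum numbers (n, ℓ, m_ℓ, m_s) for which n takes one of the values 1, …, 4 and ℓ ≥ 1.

52

Count contributing orbitals for each principal shell:
n=2 → 3; n=3 → 8; n=4 → 15.
Orbitals: 3 + 8 + 15 = 26. Including both spin states (m_s = ±1/2) gives 2 × 26 = 52 states.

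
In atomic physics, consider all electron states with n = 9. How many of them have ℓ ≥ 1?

160

The n = 9 shell has ℓ = 0 through 8; check each.
Contributions: ℓ=1 → 3; ℓ=2 → 5; ℓ=3 → 7; ℓ=4 → 9; ℓ=5 → 11; ℓ=6 → 13; ℓ=7 → 15; ℓ=8 → 17.
Orbitals: 3 + 5 + 7 + 9 + 11 + 13 + 15 + 17 = 80. Each orbital carries two spin states, so 80 × 2 = 160 states.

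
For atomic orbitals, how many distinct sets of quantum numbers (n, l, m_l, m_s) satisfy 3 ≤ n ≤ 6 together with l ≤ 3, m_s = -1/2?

Per-shell orbital counts meeting the constraint:
n=3 → 9; n=4 → 16; n=5 → 16; n=6 → 16.
Orbitals: 9 + 16 + 16 + 16 = 57. With m_s fixed to -1/2 there is one state per orbital, so 57 states.

57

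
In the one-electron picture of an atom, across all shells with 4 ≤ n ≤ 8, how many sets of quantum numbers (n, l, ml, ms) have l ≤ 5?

Work shell by shell — for each n, count the (l, ml) pairs that satisfy l ≤ 5:
n=4 → 16; n=5 → 25; n=6 → 36; n=7 → 36; n=8 → 36.
Orbitals: 16 + 25 + 36 + 36 + 36 = 149. Including both spin states (ms = ±1/2) gives 2 × 149 = 298 states.

298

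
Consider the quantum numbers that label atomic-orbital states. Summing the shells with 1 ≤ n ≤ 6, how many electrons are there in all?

182

Shell n has n² orbitals: 1²=1 + 2²=4 + 3²=9 + 4²=16 + 5²=25 + 6²=36 = 91 orbitals.
Two spin states per orbital: 2 × 91 = 182 electrons.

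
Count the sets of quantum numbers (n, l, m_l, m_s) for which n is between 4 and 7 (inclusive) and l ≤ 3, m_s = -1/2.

Per-shell orbital counts meeting the constraint:
n=4 → 16; n=5 → 16; n=6 → 16; n=7 → 16.
Orbitals: 16 + 16 + 16 + 16 = 64. With m_s fixed to -1/2 there is one state per orbital, so 64 states.

64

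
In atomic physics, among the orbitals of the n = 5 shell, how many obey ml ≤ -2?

Go through l = 0, …, 4 (the values permitted for n = 5).
Contributions: l=2 → 1; l=3 → 2; l=4 → 3.
Total orbitals: 1 + 2 + 3 = 6.

6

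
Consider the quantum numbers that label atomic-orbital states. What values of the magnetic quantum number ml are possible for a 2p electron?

-1, 0, 1

The 2p subshell has l = 1, and ml takes every integer from −l to +l. With l = 1 that gives the 3 values -1, 0, 1.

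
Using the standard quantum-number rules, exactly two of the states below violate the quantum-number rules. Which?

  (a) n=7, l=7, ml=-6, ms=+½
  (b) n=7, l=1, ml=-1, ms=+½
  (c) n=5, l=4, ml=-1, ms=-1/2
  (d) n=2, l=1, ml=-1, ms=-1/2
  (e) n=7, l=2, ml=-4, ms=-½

(a) and (e)

(a) has l = 7 ≥ n = 7, violating 0 ≤ l ≤ n−1.
(e) has |ml| = 4 > l = 2, violating −l ≤ ml ≤ l.
The remaining sets (b), (c), (d) satisfy all four rules.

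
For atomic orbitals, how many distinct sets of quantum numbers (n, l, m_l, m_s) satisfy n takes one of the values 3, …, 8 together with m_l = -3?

Treat each shell separately and count matching orbitals:
n=4 → 1; n=5 → 2; n=6 → 3; n=7 → 4; n=8 → 5.
Orbitals: 1 + 2 + 3 + 4 + 5 = 15. Including both spin states (m_s = ±1/2) gives 2 × 15 = 30 states.

30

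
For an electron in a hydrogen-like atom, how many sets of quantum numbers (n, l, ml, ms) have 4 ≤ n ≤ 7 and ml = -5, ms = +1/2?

For each n in the range, tally the orbitals obeying ml = -5:
n=6 → 1; n=7 → 2.
Orbitals: 1 + 2 = 3. With ms fixed to +1/2 there is one state per orbital, so 3 states.

3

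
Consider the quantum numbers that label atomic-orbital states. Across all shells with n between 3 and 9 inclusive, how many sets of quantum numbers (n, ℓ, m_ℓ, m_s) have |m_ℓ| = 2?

Per-shell orbital counts meeting the constraint:
n=3 → 2; n=4 → 4; n=5 → 6; n=6 → 8; n=7 → 10; n=8 → 12; n=9 → 14.
Orbitals: 2 + 4 + 6 + 8 + 10 + 12 + 14 = 56. Including both spin states (m_s = ±1/2) gives 2 × 56 = 112 states.

112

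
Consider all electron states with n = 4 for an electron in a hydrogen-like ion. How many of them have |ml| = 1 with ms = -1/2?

With n = 4 the allowed l are 0, 1, …, 3.
Orbitals with |ml| = 1, by l: l=1 → 2; l=2 → 2; l=3 → 2.
Orbitals: 2 + 2 + 2 = 6. With ms fixed to a single value there is one state per orbital, giving 6 states.

6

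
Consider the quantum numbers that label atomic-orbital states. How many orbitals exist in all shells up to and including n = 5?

55

Total orbitals = 1² + 2² + 3² + 4² + 5² = 55.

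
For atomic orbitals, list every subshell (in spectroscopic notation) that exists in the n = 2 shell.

2s, 2p

For n = 2, ℓ runs from 0 to 1. In spectroscopic notation ℓ = 0,1,2,… ↔ s,p,d,f,g,h,i, so the subshells are 2s, 2p.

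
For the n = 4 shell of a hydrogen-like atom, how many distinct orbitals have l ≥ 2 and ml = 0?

Contributions: l=2 → 1; l=3 → 1.
Total orbitals: 1 + 1 = 2.

2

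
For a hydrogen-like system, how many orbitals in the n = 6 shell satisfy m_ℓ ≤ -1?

The n = 6 shell has ℓ = 0 through 5; check each.
The (ℓ, m_ℓ) pairs meeting m_ℓ ≤ -1 give: ℓ=1 → 1; ℓ=2 → 2; ℓ=3 → 3; ℓ=4 → 4; ℓ=5 → 5.
Total orbitals: 1 + 2 + 3 + 4 + 5 = 15.

15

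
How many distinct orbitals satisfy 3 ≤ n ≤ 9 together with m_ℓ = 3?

21

Treat each shell separately and count matching orbitals:
n=4 → 1; n=5 → 2; n=6 → 3; n=7 → 4; n=8 → 5; n=9 → 6.
Total orbitals: 1 + 2 + 3 + 4 + 5 + 6 = 21.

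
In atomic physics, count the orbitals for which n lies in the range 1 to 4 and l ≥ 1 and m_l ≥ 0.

16

For each n in the range, tally the orbitals obeying l ≥ 1 and m_l ≥ 0:
n=2 → 2; n=3 → 5; n=4 → 9.
Total orbitals: 2 + 5 + 9 = 16.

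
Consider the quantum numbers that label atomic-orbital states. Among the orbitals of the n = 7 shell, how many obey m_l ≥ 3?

With n = 7 the allowed l are 0, 1, …, 6.
Per l-value: l=3 → 1; l=4 → 2; l=5 → 3; l=6 → 4.
Total orbitals: 1 + 2 + 3 + 4 = 10.

10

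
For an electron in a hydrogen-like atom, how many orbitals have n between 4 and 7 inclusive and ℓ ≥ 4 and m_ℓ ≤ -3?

Work shell by shell — for each n, count the (ℓ, m_ℓ) pairs that satisfy ℓ ≥ 4 and m_ℓ ≤ -3:
n=5 → 2; n=6 → 5; n=7 → 9.
Total orbitals: 2 + 5 + 9 = 16.

16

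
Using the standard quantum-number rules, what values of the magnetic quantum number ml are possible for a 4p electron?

The 4p subshell has l = 1, and ml takes every integer from −l to +l. With l = 1 that gives the 3 values -1, 0, 1.

-1, 0, 1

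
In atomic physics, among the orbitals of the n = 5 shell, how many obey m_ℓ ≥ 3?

3

The n = 5 shell has ℓ = 0 through 4; check each.
The (ℓ, m_ℓ) pairs meeting m_ℓ ≥ 3 give: ℓ=3 → 1; ℓ=4 → 2.
Total orbitals: 1 + 2 = 3.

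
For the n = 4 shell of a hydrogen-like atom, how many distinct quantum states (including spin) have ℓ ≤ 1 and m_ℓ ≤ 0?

6

The n = 4 shell has ℓ = 0 through 3; check each.
Orbitals with ℓ ≤ 1 and m_ℓ ≤ 0, by ℓ: ℓ=0 → 1; ℓ=1 → 2.
Orbitals: 1 + 2 = 3. Each orbital carries two spin states, so 3 × 2 = 6 states.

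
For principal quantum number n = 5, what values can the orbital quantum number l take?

0, 1, 2, 3, 4

l is an integer with 0 ≤ l ≤ n−1, so for n = 5: l = 0, 1, 2, 3, 4.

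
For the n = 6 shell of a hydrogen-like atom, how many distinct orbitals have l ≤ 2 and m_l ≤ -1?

3

The (l, m_l) pairs meeting l ≤ 2 and m_l ≤ -1 give: l=1 → 1; l=2 → 2.
Total orbitals: 1 + 2 = 3.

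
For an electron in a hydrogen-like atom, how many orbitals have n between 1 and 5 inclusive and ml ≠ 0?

40

Per-shell orbital counts meeting the constraint:
n=2 → 2; n=3 → 6; n=4 → 12; n=5 → 20.
Total orbitals: 2 + 6 + 12 + 20 = 40.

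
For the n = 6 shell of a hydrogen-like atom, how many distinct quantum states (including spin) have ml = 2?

With n = 6 the allowed l are 0, 1, …, 5.
The (l, ml) pairs meeting ml = 2 give: l=2 → 1; l=3 → 1; l=4 → 1; l=5 → 1.
Orbitals: 1 + 1 + 1 + 1 = 4. Each orbital carries two spin states, so 4 × 2 = 8 states.

8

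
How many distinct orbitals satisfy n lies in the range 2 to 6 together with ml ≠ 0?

70

Go shell by shell, enumerating (l, ml) with ml ≠ 0:
n=2 → 2; n=3 → 6; n=4 → 12; n=5 → 20; n=6 → 30.
Total orbitals: 2 + 6 + 12 + 20 + 30 = 70.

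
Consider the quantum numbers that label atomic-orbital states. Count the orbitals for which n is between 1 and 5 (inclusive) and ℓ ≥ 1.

50

For each n in the range, tally the orbitals obeying ℓ ≥ 1:
n=2 → 3; n=3 → 8; n=4 → 15; n=5 → 24.
Total orbitals: 3 + 8 + 15 + 24 = 50.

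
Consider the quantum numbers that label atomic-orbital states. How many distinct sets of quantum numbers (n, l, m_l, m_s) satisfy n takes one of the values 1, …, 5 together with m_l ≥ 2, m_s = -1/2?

10

Count contributing orbitals for each principal shell:
n=3 → 1; n=4 → 3; n=5 → 6.
Orbitals: 1 + 3 + 6 = 10. With m_s fixed to -1/2 there is one state per orbital, so 10 states.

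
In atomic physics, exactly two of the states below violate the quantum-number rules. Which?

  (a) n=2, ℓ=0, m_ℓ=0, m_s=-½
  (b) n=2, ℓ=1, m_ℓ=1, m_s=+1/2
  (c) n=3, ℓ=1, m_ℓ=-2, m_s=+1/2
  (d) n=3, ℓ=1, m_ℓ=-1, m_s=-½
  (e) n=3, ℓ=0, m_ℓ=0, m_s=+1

(c) and (e)

(c) has |m_ℓ| = 2 > ℓ = 1, violating −ℓ ≤ m_ℓ ≤ ℓ.
(e) has m_s = +1, but an electron's spin must be ±1/2.
The remaining sets (a), (b), (d) satisfy all four rules.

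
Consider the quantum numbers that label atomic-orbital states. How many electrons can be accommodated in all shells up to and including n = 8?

Total orbitals = 1² + 2² + 3² + 4² + 5² + 6² + 7² + 8² = 204. Doubling for spin gives 408 electrons.

408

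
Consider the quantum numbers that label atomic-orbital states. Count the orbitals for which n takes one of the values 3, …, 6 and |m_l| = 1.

28

Treat each shell separately and count matching orbitals:
n=3 → 4; n=4 → 6; n=5 → 8; n=6 → 10.
Total orbitals: 4 + 6 + 8 + 10 = 28.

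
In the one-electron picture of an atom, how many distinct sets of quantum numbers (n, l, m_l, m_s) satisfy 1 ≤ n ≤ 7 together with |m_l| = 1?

84

Per-shell orbital counts meeting the constraint:
n=2 → 2; n=3 → 4; n=4 → 6; n=5 → 8; n=6 → 10; n=7 → 12.
Orbitals: 2 + 4 + 6 + 8 + 10 + 12 = 42. Including both spin states (m_s = ±1/2) gives 2 × 42 = 84 states.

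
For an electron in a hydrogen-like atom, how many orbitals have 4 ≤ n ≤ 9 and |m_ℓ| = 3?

Go shell by shell, enumerating (ℓ, m_ℓ) with |m_ℓ| = 3:
n=4 → 2; n=5 → 4; n=6 → 6; n=7 → 8; n=8 → 10; n=9 → 12.
Total orbitals: 2 + 4 + 6 + 8 + 10 + 12 = 42.

42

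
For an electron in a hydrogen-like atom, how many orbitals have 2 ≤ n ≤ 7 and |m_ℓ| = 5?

For each n in the range, tally the orbitals obeying |m_ℓ| = 5:
n=6 → 2; n=7 → 4.
Total orbitals: 2 + 4 = 6.

6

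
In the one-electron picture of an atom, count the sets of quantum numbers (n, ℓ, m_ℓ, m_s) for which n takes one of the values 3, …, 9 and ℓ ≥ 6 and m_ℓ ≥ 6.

20

Treat each shell separately and count matching orbitals:
n=7 → 1; n=8 → 3; n=9 → 6.
Orbitals: 1 + 3 + 6 = 10. Including both spin states (m_s = ±1/2) gives 2 × 10 = 20 states.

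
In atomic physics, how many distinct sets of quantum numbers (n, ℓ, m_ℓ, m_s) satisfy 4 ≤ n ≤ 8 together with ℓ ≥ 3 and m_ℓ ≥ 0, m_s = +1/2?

Per-shell orbital counts meeting the constraint:
n=4 → 4; n=5 → 9; n=6 → 15; n=7 → 22; n=8 → 30.
Orbitals: 4 + 9 + 15 + 22 + 30 = 80. With m_s fixed to +1/2 there is one state per orbital, so 80 states.

80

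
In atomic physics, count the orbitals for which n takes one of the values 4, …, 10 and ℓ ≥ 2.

343

Go shell by shell, enumerating (ℓ, m_ℓ) with ℓ ≥ 2:
n=4 → 12; n=5 → 21; n=6 → 32; n=7 → 45; n=8 → 60; n=9 → 77; n=10 → 96.
Total orbitals: 12 + 21 + 32 + 45 + 60 + 77 + 96 = 343.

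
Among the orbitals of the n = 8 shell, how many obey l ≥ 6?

28

Go through l = 0, …, 7 (the values permitted for n = 8).
Per l-value: l=6 → 13; l=7 → 15.
Total orbitals: 13 + 15 = 28.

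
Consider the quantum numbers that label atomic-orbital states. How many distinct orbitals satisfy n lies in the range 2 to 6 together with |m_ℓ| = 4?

Per-shell orbital counts meeting the constraint:
n=5 → 2; n=6 → 4.
Total orbitals: 2 + 4 = 6.

6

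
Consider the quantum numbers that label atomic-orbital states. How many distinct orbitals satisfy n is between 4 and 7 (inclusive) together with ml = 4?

Treat each shell separately and count matching orbitals:
n=5 → 1; n=6 → 2; n=7 → 3.
Total orbitals: 1 + 2 + 3 = 6.

6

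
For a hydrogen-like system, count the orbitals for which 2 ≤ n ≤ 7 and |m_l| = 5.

Work shell by shell — for each n, count the (l, m_l) pairs that satisfy |m_l| = 5:
n=6 → 2; n=7 → 4.
Total orbitals: 2 + 4 = 6.

6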